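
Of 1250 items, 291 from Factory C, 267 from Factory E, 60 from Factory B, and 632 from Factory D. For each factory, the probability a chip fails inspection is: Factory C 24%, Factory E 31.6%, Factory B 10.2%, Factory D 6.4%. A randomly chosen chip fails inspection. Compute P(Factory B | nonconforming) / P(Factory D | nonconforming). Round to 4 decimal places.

0.1513

Unnormalized posteriors (prior × likelihood):
  Factory C: 0.2328 × 0.24 = 0.055872
  Factory E: 0.2136 × 0.316 = 0.0674976
  Factory B: 0.048 × 0.102 = 0.004896
  Factory D: 0.5056 × 0.064 = 0.0323584
Sum = 0.160624.
The ratio is 0.004896 / 0.0323584 (the normalizer cancels) = 0.1513.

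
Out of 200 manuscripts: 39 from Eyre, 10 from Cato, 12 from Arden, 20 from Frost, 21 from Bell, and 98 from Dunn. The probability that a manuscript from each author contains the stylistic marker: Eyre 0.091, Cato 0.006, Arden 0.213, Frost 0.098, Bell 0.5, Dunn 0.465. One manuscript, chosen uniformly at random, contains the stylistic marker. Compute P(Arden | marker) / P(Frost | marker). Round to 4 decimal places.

1.3041

By Bayes' rule, posterior ∝ prior × likelihood:
  Eyre: 0.195 × 0.091 = 0.017745
  Cato: 0.05 × 0.006 = 0.0003
  Arden: 0.06 × 0.213 = 0.01278
  Frost: 0.1 × 0.098 = 0.0098
  Bell: 0.105 × 0.5 = 0.0525
  Dunn: 0.49 × 0.465 = 0.22785
Total = 0.320975.
The ratio is 0.01278 / 0.0098 (the normalizer cancels) = 1.3041.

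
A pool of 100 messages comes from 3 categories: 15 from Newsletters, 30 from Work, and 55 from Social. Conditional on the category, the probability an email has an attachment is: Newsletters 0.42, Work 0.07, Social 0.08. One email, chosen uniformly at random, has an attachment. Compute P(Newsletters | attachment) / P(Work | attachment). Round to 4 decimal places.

3.0000

Prior × likelihood for each hypothesis:
  Newsletters: 0.15 × 0.42 = 0.063
  Work: 0.3 × 0.07 = 0.021
  Social: 0.55 × 0.08 = 0.044
Total = 0.128.
The ratio is 0.063 / 0.021 (the normalizer cancels) = 3.0000.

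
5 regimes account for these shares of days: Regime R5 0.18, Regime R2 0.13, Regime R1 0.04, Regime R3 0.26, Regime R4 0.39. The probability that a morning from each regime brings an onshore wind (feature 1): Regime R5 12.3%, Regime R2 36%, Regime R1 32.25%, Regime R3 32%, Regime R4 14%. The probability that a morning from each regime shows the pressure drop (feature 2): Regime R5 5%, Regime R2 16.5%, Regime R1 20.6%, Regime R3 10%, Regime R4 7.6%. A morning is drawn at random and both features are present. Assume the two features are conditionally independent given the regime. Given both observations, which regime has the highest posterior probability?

Regime R3

Prior × likelihood for each hypothesis:
  Regime R5: 0.18 × 0.123 × 0.05 = 0.001107
  Regime R2: 0.13 × 0.36 × 0.165 = 0.007722
  Regime R1: 0.04 × 0.3225 × 0.206 = 0.0026574
  Regime R3: 0.26 × 0.32 × 0.1 = 0.00832
  Regime R4: 0.39 × 0.14 × 0.076 = 0.0041496
Sum = 0.023956.
Largest term belongs to Regime R3, so Regime R3 is most probable.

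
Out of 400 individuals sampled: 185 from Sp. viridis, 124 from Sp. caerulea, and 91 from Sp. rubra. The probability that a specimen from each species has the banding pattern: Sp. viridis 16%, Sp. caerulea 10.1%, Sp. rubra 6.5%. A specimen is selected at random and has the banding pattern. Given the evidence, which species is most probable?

Sp. viridis

Prior × likelihood for each hypothesis:
  Sp. viridis: 0.4625 × 0.16 = 0.074
  Sp. caerulea: 0.31 × 0.101 = 0.03131
  Sp. rubra: 0.2275 × 0.065 = 0.0147875
Sum = 0.1200975.
Largest term belongs to Sp. viridis, so Sp. viridis is most probable.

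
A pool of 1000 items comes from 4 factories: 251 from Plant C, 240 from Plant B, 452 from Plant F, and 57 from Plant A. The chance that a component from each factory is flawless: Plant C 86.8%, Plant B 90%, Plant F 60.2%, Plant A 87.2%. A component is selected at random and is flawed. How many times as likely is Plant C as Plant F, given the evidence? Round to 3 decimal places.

0.184

Taking complements, P(flawed | each) = Plant C 0.132, Plant B 0.1, Plant F 0.398, Plant A 0.128.
Unnormalized posteriors (prior × likelihood):
  Plant C: 0.251 × 0.132 = 0.033132
  Plant B: 0.24 × 0.1 = 0.024
  Plant F: 0.452 × 0.398 = 0.179896
  Plant A: 0.057 × 0.128 = 0.007296
Total = 0.244324.
The ratio is 0.033132 / 0.179896 (the normalizer cancels) = 0.184.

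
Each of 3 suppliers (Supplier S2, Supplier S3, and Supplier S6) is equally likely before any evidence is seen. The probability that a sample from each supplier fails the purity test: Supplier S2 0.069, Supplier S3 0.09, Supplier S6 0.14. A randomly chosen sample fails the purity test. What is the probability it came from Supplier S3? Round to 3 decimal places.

Since the prior is uniform, the posterior is proportional to the likelihood:
  Supplier S2: 0.069
  Supplier S3: 0.09
  Supplier S6: 0.14
Total = 0.299.
P(Supplier S3 | evidence) = 0.09 / 0.299 ≈ 0.301.

0.301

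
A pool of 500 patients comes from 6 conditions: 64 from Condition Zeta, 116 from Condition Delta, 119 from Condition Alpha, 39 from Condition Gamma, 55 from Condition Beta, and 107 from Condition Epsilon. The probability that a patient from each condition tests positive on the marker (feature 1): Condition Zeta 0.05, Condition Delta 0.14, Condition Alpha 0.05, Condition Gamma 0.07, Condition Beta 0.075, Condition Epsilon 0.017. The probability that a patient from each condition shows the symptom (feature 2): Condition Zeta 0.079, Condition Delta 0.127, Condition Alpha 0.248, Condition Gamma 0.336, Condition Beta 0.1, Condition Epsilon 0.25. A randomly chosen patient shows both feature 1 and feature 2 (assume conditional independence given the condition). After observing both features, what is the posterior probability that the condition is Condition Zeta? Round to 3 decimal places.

0.045

Prior × likelihood for each hypothesis:
  Condition Zeta: 0.128 × 0.05 × 0.079 = 0.0005056
  Condition Delta: 0.232 × 0.14 × 0.127 = 0.00412496
  Condition Alpha: 0.238 × 0.05 × 0.248 = 0.0029512
  Condition Gamma: 0.078 × 0.07 × 0.336 = 0.00183456
  Condition Beta: 0.11 × 0.075 × 0.1 = 0.000825
  Condition Epsilon: 0.214 × 0.017 × 0.25 = 0.0009095
Sum = 0.01115082.
P(Condition Zeta | evidence) = 0.0005056 / 0.01115082 ≈ 0.045.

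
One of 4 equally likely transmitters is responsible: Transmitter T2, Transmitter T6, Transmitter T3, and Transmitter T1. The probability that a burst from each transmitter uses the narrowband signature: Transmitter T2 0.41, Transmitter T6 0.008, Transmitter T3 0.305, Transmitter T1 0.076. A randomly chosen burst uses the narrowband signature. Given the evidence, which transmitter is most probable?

Transmitter T2

Since the prior is uniform, the posterior is proportional to the likelihood:
  Transmitter T2: 0.41
  Transmitter T6: 0.008
  Transmitter T3: 0.305
  Transmitter T1: 0.076
Normalizing constant = 0.799.
Largest term belongs to Transmitter T2, so Transmitter T2 is most probable.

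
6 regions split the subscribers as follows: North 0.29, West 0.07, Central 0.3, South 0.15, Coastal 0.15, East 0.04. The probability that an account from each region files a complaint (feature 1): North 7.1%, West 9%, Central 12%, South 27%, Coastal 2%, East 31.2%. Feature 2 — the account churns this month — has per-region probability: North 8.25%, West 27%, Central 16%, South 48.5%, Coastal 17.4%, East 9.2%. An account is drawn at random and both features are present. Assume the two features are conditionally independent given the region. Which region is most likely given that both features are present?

South

Prior × likelihood for each hypothesis:
  North: 0.29 × 0.071 × 0.0825 = 0.001698675
  West: 0.07 × 0.09 × 0.27 = 0.001701
  Central: 0.3 × 0.12 × 0.16 = 0.00576
  South: 0.15 × 0.27 × 0.485 = 0.0196425
  Coastal: 0.15 × 0.02 × 0.174 = 0.000522
  East: 0.04 × 0.312 × 0.092 = 0.00114816
Normalizing constant = 0.030472335.
Largest term belongs to South, so South is most probable.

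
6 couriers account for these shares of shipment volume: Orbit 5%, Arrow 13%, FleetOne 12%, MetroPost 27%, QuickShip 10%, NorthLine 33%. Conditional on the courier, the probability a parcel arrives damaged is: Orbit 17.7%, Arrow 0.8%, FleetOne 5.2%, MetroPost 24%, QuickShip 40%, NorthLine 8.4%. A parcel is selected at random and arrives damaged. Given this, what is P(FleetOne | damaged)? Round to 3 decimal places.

Unnormalized posteriors (prior × likelihood):
  Orbit: 0.05 × 0.177 = 0.00885
  Arrow: 0.13 × 0.008 = 0.00104
  FleetOne: 0.12 × 0.052 = 0.00624
  MetroPost: 0.27 × 0.24 = 0.0648
  QuickShip: 0.1 × 0.4 = 0.04
  NorthLine: 0.33 × 0.084 = 0.02772
Total = 0.14865.
P(FleetOne | evidence) = 0.00624 / 0.14865 ≈ 0.042.

0.042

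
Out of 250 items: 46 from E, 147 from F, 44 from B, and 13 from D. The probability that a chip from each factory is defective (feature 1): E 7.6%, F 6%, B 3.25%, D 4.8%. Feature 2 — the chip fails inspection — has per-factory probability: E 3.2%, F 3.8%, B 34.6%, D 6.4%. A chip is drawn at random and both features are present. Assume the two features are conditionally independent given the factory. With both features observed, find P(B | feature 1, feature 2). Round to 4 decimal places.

Prior × likelihood for each hypothesis:
  E: 0.184 × 0.076 × 0.032 = 0.000447488
  F: 0.588 × 0.06 × 0.038 = 0.00134064
  B: 0.176 × 0.0325 × 0.346 = 0.00197912
  D: 0.052 × 0.048 × 0.064 = 0.000159744
Normalizing constant = 0.003926992.
P(B | evidence) = 0.00197912 / 0.003926992 ≈ 0.5040.

0.5040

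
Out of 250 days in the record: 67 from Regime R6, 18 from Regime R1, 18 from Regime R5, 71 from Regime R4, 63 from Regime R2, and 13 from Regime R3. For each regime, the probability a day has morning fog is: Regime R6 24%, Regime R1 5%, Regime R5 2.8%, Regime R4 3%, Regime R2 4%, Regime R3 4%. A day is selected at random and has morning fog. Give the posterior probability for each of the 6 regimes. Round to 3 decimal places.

Regime R6 0.710, Regime R1 0.040, Regime R5 0.022, Regime R4 0.094, Regime R2 0.111, Regime R3 0.023

Unnormalized posteriors (prior × likelihood):
  Regime R6: 0.268 × 0.24 = 0.06432
  Regime R1: 0.072 × 0.05 = 0.0036
  Regime R5: 0.072 × 0.028 = 0.002016
  Regime R4: 0.284 × 0.03 = 0.00852
  Regime R2: 0.252 × 0.04 = 0.01008
  Regime R3: 0.052 × 0.04 = 0.00208
Sum = 0.090616.
P(Regime R6 | fog) = 0.06432/0.090616 ≈ 0.710
P(Regime R1 | fog) = 0.0036/0.090616 ≈ 0.040
P(Regime R5 | fog) = 0.002016/0.090616 ≈ 0.022
P(Regime R4 | fog) = 0.00852/0.090616 ≈ 0.094
P(Regime R2 | fog) = 0.01008/0.090616 ≈ 0.111
P(Regime R3 | fog) = 0.00208/0.090616 ≈ 0.023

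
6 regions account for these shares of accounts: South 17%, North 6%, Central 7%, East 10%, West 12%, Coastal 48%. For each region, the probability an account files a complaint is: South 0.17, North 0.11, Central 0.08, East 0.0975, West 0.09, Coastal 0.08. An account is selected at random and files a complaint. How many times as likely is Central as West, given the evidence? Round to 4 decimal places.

Prior × likelihood for each hypothesis:
  South: 0.17 × 0.17 = 0.0289
  North: 0.06 × 0.11 = 0.0066
  Central: 0.07 × 0.08 = 0.0056
  East: 0.1 × 0.0975 = 0.00975
  West: 0.12 × 0.09 = 0.0108
  Coastal: 0.48 × 0.08 = 0.0384
Normalizing constant = 0.10005.
The ratio is 0.0056 / 0.0108 (the normalizer cancels) = 0.5185.

0.5185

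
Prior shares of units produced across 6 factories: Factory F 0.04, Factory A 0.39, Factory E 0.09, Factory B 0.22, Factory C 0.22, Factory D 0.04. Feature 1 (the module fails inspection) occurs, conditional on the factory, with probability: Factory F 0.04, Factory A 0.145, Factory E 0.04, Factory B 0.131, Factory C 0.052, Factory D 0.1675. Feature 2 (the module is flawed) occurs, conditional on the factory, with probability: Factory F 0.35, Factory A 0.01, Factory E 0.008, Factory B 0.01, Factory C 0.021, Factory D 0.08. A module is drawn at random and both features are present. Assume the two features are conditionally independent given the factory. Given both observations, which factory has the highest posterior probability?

Factory A

Prior × likelihood for each hypothesis:
  Factory F: 0.04 × 0.04 × 0.35 = 0.00056
  Factory A: 0.39 × 0.145 × 0.01 = 0.0005655
  Factory E: 0.09 × 0.04 × 0.008 = 0.0000288
  Factory B: 0.22 × 0.131 × 0.01 = 0.0002882
  Factory C: 0.22 × 0.052 × 0.021 = 0.00024024
  Factory D: 0.04 × 0.1675 × 0.08 = 0.000536
Normalizing constant = 0.00221874.
Largest term belongs to Factory A, so Factory A is most probable.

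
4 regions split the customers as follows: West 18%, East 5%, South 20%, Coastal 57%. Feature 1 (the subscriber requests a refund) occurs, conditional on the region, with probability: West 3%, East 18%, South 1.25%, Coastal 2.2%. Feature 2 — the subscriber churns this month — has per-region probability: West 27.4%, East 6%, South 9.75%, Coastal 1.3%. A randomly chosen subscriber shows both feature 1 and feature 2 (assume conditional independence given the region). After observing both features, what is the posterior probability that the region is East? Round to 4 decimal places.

0.2226

Prior × likelihood for each hypothesis:
  West: 0.18 × 0.03 × 0.274 = 0.0014796
  East: 0.05 × 0.18 × 0.06 = 0.00054
  South: 0.2 × 0.0125 × 0.0975 = 0.00024375
  Coastal: 0.57 × 0.022 × 0.013 = 0.00016302
Normalizing constant = 0.00242637.
P(East | evidence) = 0.00054 / 0.00242637 ≈ 0.2226.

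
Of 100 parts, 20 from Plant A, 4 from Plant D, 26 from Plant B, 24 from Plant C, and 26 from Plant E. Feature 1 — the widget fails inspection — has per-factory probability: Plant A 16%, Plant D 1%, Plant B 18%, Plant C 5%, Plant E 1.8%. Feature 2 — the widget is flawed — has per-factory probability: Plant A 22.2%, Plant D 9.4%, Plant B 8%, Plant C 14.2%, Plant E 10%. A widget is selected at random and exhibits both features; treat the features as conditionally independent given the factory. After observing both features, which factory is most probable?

Plant A

Unnormalized posteriors (prior × likelihood):
  Plant A: 0.2 × 0.16 × 0.222 = 0.007104
  Plant D: 0.04 × 0.01 × 0.094 = 0.0000376
  Plant B: 0.26 × 0.18 × 0.08 = 0.003744
  Plant C: 0.24 × 0.05 × 0.142 = 0.001704
  Plant E: 0.26 × 0.018 × 0.1 = 0.000468
Normalizing constant = 0.0130576.
Largest term belongs to Plant A, so Plant A is most probable.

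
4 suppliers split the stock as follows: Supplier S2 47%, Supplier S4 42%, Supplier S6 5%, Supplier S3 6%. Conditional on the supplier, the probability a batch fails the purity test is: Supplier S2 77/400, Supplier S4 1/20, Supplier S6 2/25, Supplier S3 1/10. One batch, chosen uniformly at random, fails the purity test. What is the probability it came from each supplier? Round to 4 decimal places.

Supplier S2 0.7448, Supplier S4 0.1729, Supplier S6 0.0329, Supplier S3 0.0494

Unnormalized posteriors (prior × likelihood):
  Supplier S2: 0.47 × 0.1925 = 0.090475
  Supplier S4: 0.42 × 0.05 = 0.021
  Supplier S6: 0.05 × 0.08 = 0.004
  Supplier S3: 0.06 × 0.1 = 0.006
Sum = 0.121475.
P(Supplier S2 | off-spec) = 0.090475/0.121475 ≈ 0.7448
P(Supplier S4 | off-spec) = 0.021/0.121475 ≈ 0.1729
P(Supplier S6 | off-spec) = 0.004/0.121475 ≈ 0.0329
P(Supplier S3 | off-spec) = 0.006/0.121475 ≈ 0.0494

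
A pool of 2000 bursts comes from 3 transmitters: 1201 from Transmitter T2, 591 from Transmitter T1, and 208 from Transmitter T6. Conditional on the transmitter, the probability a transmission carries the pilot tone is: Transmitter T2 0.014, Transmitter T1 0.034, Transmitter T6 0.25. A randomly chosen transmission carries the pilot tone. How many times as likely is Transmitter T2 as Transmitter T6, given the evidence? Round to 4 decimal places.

Prior × likelihood for each hypothesis:
  Transmitter T2: 0.6005 × 0.014 = 0.008407
  Transmitter T1: 0.2955 × 0.034 = 0.010047
  Transmitter T6: 0.104 × 0.25 = 0.026
Sum = 0.044454.
The ratio is 0.008407 / 0.026 (the normalizer cancels) = 0.3233.

0.3233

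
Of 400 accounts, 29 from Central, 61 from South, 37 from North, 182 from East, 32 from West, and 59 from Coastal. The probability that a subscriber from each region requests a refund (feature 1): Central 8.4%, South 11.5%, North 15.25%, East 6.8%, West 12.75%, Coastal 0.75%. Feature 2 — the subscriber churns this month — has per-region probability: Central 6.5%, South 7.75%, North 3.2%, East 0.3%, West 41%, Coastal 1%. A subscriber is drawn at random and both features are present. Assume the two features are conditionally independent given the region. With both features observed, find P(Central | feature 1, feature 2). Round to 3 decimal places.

Compute prior × likelihood for every hypothesis:
  Central: 0.0725 × 0.084 × 0.065 = 0.00039585
  South: 0.1525 × 0.115 × 0.0775 = 0.00135915625
  North: 0.0925 × 0.1525 × 0.032 = 0.0004514
  East: 0.455 × 0.068 × 0.003 = 0.00009282
  West: 0.08 × 0.1275 × 0.41 = 0.004182
  Coastal: 0.1475 × 0.0075 × 0.01 = 0.0000110625
Total = 0.00649228875.
P(Central | evidence) = 0.00039585 / 0.00649228875 ≈ 0.061.

0.061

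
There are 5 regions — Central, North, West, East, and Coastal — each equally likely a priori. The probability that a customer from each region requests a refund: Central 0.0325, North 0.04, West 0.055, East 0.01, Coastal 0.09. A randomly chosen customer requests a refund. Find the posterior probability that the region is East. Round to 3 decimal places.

0.044

With a uniform prior (1/5 each), posterior ∝ likelihood:
  Central: 0.0325
  North: 0.04
  West: 0.055
  East: 0.01
  Coastal: 0.09
Sum = 0.2275.
P(East | evidence) = 0.01 / 0.2275 ≈ 0.044.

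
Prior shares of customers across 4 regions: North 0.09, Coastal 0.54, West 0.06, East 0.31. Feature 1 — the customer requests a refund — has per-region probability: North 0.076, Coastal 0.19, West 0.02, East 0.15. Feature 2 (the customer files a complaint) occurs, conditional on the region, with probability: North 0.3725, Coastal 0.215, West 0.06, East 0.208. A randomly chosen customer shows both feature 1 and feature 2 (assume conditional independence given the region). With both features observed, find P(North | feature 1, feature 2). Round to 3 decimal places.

0.074

By Bayes' rule, posterior ∝ prior × likelihood:
  North: 0.09 × 0.076 × 0.3725 = 0.0025479
  Coastal: 0.54 × 0.19 × 0.215 = 0.022059
  West: 0.06 × 0.02 × 0.06 = 0.000072
  East: 0.31 × 0.15 × 0.208 = 0.009672
Normalizing constant = 0.0343509.
P(North | evidence) = 0.0025479 / 0.0343509 ≈ 0.074.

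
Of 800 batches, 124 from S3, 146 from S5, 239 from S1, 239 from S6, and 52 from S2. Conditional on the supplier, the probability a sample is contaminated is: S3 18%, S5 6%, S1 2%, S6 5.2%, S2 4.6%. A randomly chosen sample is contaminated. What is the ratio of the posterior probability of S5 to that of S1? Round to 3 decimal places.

1.833

Unnormalized posteriors (prior × likelihood):
  S3: 0.155 × 0.18 = 0.0279
  S5: 0.1825 × 0.06 = 0.01095
  S1: 0.29875 × 0.02 = 0.005975
  S6: 0.29875 × 0.052 = 0.015535
  S2: 0.065 × 0.046 = 0.00299
Normalizing constant = 0.06335.
The ratio is 0.01095 / 0.005975 (the normalizer cancels) = 1.833.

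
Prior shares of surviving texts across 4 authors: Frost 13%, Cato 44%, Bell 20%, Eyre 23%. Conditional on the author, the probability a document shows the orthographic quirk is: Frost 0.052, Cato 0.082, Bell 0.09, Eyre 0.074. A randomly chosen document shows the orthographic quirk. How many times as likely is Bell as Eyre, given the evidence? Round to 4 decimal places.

1.0576

Unnormalized posteriors (prior × likelihood):
  Frost: 0.13 × 0.052 = 0.00676
  Cato: 0.44 × 0.082 = 0.03608
  Bell: 0.2 × 0.09 = 0.018
  Eyre: 0.23 × 0.074 = 0.01702
Normalizing constant = 0.07786.
The ratio is 0.018 / 0.01702 (the normalizer cancels) = 1.0576.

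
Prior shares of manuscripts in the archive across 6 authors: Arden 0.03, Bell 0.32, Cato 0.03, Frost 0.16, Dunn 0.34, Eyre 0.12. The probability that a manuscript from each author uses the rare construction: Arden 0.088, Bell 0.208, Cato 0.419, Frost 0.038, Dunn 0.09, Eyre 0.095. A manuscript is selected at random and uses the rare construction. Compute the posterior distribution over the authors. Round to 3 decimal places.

Unnormalized posteriors (prior × likelihood):
  Arden: 0.03 × 0.088 = 0.00264
  Bell: 0.32 × 0.208 = 0.06656
  Cato: 0.03 × 0.419 = 0.01257
  Frost: 0.16 × 0.038 = 0.00608
  Dunn: 0.34 × 0.09 = 0.0306
  Eyre: 0.12 × 0.095 = 0.0114
Sum = 0.12985.
P(Arden | rare-form) = 0.00264/0.12985 ≈ 0.020
P(Bell | rare-form) = 0.06656/0.12985 ≈ 0.513
P(Cato | rare-form) = 0.01257/0.12985 ≈ 0.097
P(Frost | rare-form) = 0.00608/0.12985 ≈ 0.047
P(Dunn | rare-form) = 0.0306/0.12985 ≈ 0.236
P(Eyre | rare-form) = 0.0114/0.12985 ≈ 0.088
(Check: 0.020+0.513+0.097+0.047+0.236+0.088 = 1.001.)

Arden 0.020, Bell 0.513, Cato 0.097, Frost 0.047, Dunn 0.236, Eyre 0.088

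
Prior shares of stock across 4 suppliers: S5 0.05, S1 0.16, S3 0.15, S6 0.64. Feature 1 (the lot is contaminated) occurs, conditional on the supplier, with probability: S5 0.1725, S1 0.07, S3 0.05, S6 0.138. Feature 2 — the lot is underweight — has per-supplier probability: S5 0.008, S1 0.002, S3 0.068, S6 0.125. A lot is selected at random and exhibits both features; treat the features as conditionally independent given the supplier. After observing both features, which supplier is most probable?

S6

Compute prior × likelihood for every hypothesis:
  S5: 0.05 × 0.1725 × 0.008 = 0.000069
  S1: 0.16 × 0.07 × 0.002 = 0.0000224
  S3: 0.15 × 0.05 × 0.068 = 0.00051
  S6: 0.64 × 0.138 × 0.125 = 0.01104
Sum = 0.0116414.
Largest term belongs to S6, so S6 is most probable.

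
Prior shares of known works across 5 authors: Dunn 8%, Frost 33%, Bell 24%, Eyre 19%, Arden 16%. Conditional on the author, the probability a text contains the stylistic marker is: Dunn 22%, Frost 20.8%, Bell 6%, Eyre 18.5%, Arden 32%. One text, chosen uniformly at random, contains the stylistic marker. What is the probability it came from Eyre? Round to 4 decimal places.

0.1880

Compute prior × likelihood for every hypothesis:
  Dunn: 0.08 × 0.22 = 0.0176
  Frost: 0.33 × 0.208 = 0.06864
  Bell: 0.24 × 0.06 = 0.0144
  Eyre: 0.19 × 0.185 = 0.03515
  Arden: 0.16 × 0.32 = 0.0512
Total = 0.18699.
P(Eyre | evidence) = 0.03515 / 0.18699 ≈ 0.1880.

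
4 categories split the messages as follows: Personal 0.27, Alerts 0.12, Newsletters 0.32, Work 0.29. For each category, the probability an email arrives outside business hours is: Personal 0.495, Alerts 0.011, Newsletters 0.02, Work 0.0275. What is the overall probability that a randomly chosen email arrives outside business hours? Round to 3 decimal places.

0.149

Prior × likelihood for each hypothesis:
  Personal: 0.27 × 0.495 = 0.13365
  Alerts: 0.12 × 0.011 = 0.00132
  Newsletters: 0.32 × 0.02 = 0.0064
  Work: 0.29 × 0.0275 = 0.007975
P(off-hours) = 0.13365 + 0.00132 + 0.0064 + 0.007975 = 0.149345 → 0.149.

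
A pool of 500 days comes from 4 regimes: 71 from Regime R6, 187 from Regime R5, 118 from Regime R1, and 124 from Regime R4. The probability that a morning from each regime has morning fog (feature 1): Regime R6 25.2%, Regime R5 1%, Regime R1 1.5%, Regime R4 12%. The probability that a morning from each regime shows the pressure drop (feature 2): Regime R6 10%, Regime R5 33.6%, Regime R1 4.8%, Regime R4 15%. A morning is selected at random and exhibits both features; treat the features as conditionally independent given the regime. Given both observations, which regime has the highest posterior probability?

Unnormalized posteriors (prior × likelihood):
  Regime R6: 0.142 × 0.252 × 0.1 = 0.0035784
  Regime R5: 0.374 × 0.01 × 0.336 = 0.00125664
  Regime R1: 0.236 × 0.015 × 0.048 = 0.00016992
  Regime R4: 0.248 × 0.12 × 0.15 = 0.004464
Sum = 0.00946896.
Largest term belongs to Regime R4, so Regime R4 is most probable.

Regime R4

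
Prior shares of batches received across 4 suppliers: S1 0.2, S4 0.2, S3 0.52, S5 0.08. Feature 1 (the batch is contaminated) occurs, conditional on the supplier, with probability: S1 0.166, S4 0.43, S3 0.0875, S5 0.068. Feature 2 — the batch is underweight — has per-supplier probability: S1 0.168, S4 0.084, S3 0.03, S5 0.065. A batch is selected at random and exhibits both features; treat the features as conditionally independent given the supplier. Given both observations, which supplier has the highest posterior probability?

S4

Compute prior × likelihood for every hypothesis:
  S1: 0.2 × 0.166 × 0.168 = 0.0055776
  S4: 0.2 × 0.43 × 0.084 = 0.007224
  S3: 0.52 × 0.0875 × 0.03 = 0.001365
  S5: 0.08 × 0.068 × 0.065 = 0.0003536
Sum = 0.0145202.
Largest term belongs to S4, so S4 is most probable.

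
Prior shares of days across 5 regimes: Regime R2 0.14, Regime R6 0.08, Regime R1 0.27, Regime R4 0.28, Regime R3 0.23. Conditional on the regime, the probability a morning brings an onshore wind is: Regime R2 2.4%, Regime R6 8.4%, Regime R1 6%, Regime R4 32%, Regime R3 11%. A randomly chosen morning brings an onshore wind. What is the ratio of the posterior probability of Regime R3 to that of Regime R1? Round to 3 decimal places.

1.562

Prior × likelihood for each hypothesis:
  Regime R2: 0.14 × 0.024 = 0.00336
  Regime R6: 0.08 × 0.084 = 0.00672
  Regime R1: 0.27 × 0.06 = 0.0162
  Regime R4: 0.28 × 0.32 = 0.0896
  Regime R3: 0.23 × 0.11 = 0.0253
Sum = 0.14118.
The ratio is 0.0253 / 0.0162 (the normalizer cancels) = 1.562.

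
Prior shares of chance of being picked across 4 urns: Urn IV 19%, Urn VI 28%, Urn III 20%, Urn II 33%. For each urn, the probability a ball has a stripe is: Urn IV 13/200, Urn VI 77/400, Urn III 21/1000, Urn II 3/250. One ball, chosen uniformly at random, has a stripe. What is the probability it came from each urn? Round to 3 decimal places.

Urn IV 0.166, Urn VI 0.724, Urn III 0.056, Urn II 0.053

Prior × likelihood for each hypothesis:
  Urn IV: 0.19 × 0.065 = 0.01235
  Urn VI: 0.28 × 0.1925 = 0.0539
  Urn III: 0.2 × 0.021 = 0.0042
  Urn II: 0.33 × 0.012 = 0.00396
Sum = 0.07441.
P(Urn IV | striped) = 0.01235/0.07441 ≈ 0.166
P(Urn VI | striped) = 0.0539/0.07441 ≈ 0.724
P(Urn III | striped) = 0.0042/0.07441 ≈ 0.056
P(Urn II | striped) = 0.00396/0.07441 ≈ 0.053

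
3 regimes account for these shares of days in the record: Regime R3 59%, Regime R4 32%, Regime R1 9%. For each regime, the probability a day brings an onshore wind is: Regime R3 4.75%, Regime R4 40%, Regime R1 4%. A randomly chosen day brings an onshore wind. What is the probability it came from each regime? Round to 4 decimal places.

Regime R3 0.1756, Regime R4 0.8019, Regime R1 0.0226

By Bayes' rule, posterior ∝ prior × likelihood:
  Regime R3: 0.59 × 0.0475 = 0.028025
  Regime R4: 0.32 × 0.4 = 0.128
  Regime R1: 0.09 × 0.04 = 0.0036
Normalizing constant = 0.159625.
P(Regime R3 | onshore) = 0.028025/0.159625 ≈ 0.1756
P(Regime R4 | onshore) = 0.128/0.159625 ≈ 0.8019
P(Regime R1 | onshore) = 0.0036/0.159625 ≈ 0.0226
(Check: 0.1756+0.8019+0.0226 = 1.0001.)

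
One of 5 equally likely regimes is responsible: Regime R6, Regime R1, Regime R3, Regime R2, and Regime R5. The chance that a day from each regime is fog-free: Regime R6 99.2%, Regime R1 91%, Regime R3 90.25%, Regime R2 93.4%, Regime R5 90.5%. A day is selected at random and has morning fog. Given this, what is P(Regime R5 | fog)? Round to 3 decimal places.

0.266

Taking complements, P(fog | each) = Regime R6 0.008, Regime R1 0.09, Regime R3 0.0975, Regime R2 0.066, Regime R5 0.095.
With a uniform prior (1/5 each), posterior ∝ likelihood:
  Regime R6: 0.008
  Regime R1: 0.09
  Regime R3: 0.0975
  Regime R2: 0.066
  Regime R5: 0.095
Total = 0.3565.
P(Regime R5 | evidence) = 0.095 / 0.3565 ≈ 0.266.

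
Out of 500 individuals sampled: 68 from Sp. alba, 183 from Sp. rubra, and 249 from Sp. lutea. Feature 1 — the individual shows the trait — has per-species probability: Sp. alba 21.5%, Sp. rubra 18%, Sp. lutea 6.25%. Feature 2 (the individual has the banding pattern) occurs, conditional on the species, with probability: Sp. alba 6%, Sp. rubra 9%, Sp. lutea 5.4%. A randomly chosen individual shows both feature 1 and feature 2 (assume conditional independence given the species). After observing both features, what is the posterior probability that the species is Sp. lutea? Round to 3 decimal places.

Prior × likelihood for each hypothesis:
  Sp. alba: 0.136 × 0.215 × 0.06 = 0.0017544
  Sp. rubra: 0.366 × 0.18 × 0.09 = 0.0059292
  Sp. lutea: 0.498 × 0.0625 × 0.054 = 0.00168075
Sum = 0.00936435.
P(Sp. lutea | evidence) = 0.00168075 / 0.00936435 ≈ 0.179.

0.179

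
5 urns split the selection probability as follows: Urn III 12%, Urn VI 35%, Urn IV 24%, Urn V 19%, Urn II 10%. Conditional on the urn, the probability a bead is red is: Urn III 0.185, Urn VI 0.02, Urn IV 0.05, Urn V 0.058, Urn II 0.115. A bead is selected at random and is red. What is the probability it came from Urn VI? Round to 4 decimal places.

Compute prior × likelihood for every hypothesis:
  Urn III: 0.12 × 0.185 = 0.0222
  Urn VI: 0.35 × 0.02 = 0.007
  Urn IV: 0.24 × 0.05 = 0.012
  Urn V: 0.19 × 0.058 = 0.01102
  Urn II: 0.1 × 0.115 = 0.0115
Total = 0.06372.
P(Urn VI | evidence) = 0.007 / 0.06372 ≈ 0.1099.

0.1099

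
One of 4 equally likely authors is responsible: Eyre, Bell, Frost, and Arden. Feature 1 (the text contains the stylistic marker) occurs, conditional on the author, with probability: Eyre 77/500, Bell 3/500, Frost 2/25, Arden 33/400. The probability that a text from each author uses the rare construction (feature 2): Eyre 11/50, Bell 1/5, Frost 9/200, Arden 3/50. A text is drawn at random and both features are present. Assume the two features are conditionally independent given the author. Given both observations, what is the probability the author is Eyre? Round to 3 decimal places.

With a uniform prior (1/4 each), posterior ∝ likelihood:
  Eyre: 0.154 × 0.22 = 0.03388
  Bell: 0.006 × 0.2 = 0.0012
  Frost: 0.08 × 0.045 = 0.0036
  Arden: 0.0825 × 0.06 = 0.00495
Normalizing constant = 0.04363.
P(Eyre | evidence) = 0.03388 / 0.04363 ≈ 0.777.

0.777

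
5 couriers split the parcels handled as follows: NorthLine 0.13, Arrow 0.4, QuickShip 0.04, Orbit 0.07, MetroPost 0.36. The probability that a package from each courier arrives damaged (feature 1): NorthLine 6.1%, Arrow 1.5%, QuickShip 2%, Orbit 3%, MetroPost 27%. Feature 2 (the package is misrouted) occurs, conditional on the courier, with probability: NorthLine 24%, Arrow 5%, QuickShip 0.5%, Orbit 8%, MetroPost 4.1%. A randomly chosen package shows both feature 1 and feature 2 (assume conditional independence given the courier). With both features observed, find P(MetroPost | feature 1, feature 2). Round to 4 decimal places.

0.6266

Unnormalized posteriors (prior × likelihood):
  NorthLine: 0.13 × 0.061 × 0.24 = 0.0019032
  Arrow: 0.4 × 0.015 × 0.05 = 0.0003
  QuickShip: 0.04 × 0.02 × 0.005 = 0.000004
  Orbit: 0.07 × 0.03 × 0.08 = 0.000168
  MetroPost: 0.36 × 0.27 × 0.041 = 0.0039852
Total = 0.0063604.
P(MetroPost | evidence) = 0.0039852 / 0.0063604 ≈ 0.6266.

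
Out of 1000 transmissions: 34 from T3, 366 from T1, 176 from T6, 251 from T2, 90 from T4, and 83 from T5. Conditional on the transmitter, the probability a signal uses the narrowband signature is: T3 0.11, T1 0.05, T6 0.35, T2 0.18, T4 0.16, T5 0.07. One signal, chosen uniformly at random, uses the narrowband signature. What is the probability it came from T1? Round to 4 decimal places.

0.1228

By Bayes' rule, posterior ∝ prior × likelihood:
  T3: 0.034 × 0.11 = 0.00374
  T1: 0.366 × 0.05 = 0.0183
  T6: 0.176 × 0.35 = 0.0616
  T2: 0.251 × 0.18 = 0.04518
  T4: 0.09 × 0.16 = 0.0144
  T5: 0.083 × 0.07 = 0.00581
Normalizing constant = 0.14903.
P(T1 | evidence) = 0.0183 / 0.14903 ≈ 0.1228.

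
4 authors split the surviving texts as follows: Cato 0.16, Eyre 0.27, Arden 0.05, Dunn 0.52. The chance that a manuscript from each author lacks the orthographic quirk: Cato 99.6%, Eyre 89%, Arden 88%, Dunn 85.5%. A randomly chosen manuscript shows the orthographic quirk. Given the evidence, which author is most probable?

Dunn

Taking complements, P(quirk | each) = Cato 0.004, Eyre 0.11, Arden 0.12, Dunn 0.145.
Prior × likelihood for each hypothesis:
  Cato: 0.16 × 0.004 = 0.00064
  Eyre: 0.27 × 0.11 = 0.0297
  Arden: 0.05 × 0.12 = 0.006
  Dunn: 0.52 × 0.145 = 0.0754
Sum = 0.11174.
Largest term belongs to Dunn, so Dunn is most probable.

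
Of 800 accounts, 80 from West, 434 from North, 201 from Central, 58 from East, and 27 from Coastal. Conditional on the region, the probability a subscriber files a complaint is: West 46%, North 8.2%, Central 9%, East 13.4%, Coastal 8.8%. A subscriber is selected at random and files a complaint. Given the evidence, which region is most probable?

West

By Bayes' rule, posterior ∝ prior × likelihood:
  West: 0.1 × 0.46 = 0.046
  North: 0.5425 × 0.082 = 0.044485
  Central: 0.25125 × 0.09 = 0.0226125
  East: 0.0725 × 0.134 = 0.009715
  Coastal: 0.03375 × 0.088 = 0.00297
Total = 0.1257825.
Largest term belongs to West, so West is most probable.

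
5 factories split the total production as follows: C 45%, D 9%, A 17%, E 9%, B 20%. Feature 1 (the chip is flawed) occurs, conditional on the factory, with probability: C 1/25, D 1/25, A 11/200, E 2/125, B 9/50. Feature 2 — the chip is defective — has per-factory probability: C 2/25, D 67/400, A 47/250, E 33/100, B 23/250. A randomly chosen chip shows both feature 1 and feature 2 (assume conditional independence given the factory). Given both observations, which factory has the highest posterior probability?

B

Unnormalized posteriors (prior × likelihood):
  C: 0.45 × 0.04 × 0.08 = 0.00144
  D: 0.09 × 0.04 × 0.1675 = 0.000603
  A: 0.17 × 0.055 × 0.188 = 0.0017578
  E: 0.09 × 0.016 × 0.33 = 0.0004752
  B: 0.2 × 0.18 × 0.092 = 0.003312
Total = 0.007588.
Largest term belongs to B, so B is most probable.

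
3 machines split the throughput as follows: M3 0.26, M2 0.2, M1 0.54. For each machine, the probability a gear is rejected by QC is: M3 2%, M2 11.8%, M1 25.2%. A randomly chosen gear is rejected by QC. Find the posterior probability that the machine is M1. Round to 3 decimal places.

0.825

Unnormalized posteriors (prior × likelihood):
  M3: 0.26 × 0.02 = 0.0052
  M2: 0.2 × 0.118 = 0.0236
  M1: 0.54 × 0.252 = 0.13608
Normalizing constant = 0.16488.
P(M1 | evidence) = 0.13608 / 0.16488 ≈ 0.825.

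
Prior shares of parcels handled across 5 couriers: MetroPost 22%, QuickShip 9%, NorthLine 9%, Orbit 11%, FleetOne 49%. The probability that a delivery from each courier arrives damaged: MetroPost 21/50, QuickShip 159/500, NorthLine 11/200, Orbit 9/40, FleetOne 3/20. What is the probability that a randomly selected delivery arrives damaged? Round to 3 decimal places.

Prior × likelihood for each hypothesis:
  MetroPost: 0.22 × 0.42 = 0.0924
  QuickShip: 0.09 × 0.318 = 0.02862
  NorthLine: 0.09 × 0.055 = 0.00495
  Orbit: 0.11 × 0.225 = 0.02475
  FleetOne: 0.49 × 0.15 = 0.0735
P(damaged) = 0.0924 + 0.02862 + 0.00495 + 0.02475 + 0.0735 = 0.22422 → 0.224.

0.224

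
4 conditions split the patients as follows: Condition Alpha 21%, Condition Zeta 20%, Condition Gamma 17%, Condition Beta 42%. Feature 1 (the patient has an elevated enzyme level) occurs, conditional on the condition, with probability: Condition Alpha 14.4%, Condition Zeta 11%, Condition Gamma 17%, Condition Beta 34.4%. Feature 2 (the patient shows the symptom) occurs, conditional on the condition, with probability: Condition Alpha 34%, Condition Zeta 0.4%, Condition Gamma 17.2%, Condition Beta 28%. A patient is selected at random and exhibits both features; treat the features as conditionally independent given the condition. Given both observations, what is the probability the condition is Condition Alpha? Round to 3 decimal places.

0.184

Unnormalized posteriors (prior × likelihood):
  Condition Alpha: 0.21 × 0.144 × 0.34 = 0.0102816
  Condition Zeta: 0.2 × 0.11 × 0.004 = 0.000088
  Condition Gamma: 0.17 × 0.17 × 0.172 = 0.0049708
  Condition Beta: 0.42 × 0.344 × 0.28 = 0.0404544
Normalizing constant = 0.0557948.
P(Condition Alpha | evidence) = 0.0102816 / 0.0557948 ≈ 0.184.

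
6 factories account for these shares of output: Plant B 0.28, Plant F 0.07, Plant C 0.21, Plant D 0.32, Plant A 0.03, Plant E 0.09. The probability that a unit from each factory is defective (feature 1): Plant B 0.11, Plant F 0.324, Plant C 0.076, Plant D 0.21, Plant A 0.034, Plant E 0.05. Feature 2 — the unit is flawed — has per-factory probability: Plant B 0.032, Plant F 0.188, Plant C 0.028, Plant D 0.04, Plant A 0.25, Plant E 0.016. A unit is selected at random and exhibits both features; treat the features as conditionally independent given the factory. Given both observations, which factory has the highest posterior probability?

Prior × likelihood for each hypothesis:
  Plant B: 0.28 × 0.11 × 0.032 = 0.0009856
  Plant F: 0.07 × 0.324 × 0.188 = 0.00426384
  Plant C: 0.21 × 0.076 × 0.028 = 0.00044688
  Plant D: 0.32 × 0.21 × 0.04 = 0.002688
  Plant A: 0.03 × 0.034 × 0.25 = 0.000255
  Plant E: 0.09 × 0.05 × 0.016 = 0.000072
Normalizing constant = 0.00871132.
Largest term belongs to Plant F, so Plant F is most probable.

Plant F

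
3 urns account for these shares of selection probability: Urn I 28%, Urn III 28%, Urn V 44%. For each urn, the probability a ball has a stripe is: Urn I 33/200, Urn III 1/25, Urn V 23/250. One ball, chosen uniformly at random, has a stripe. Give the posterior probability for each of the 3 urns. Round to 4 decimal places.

Compute prior × likelihood for every hypothesis:
  Urn I: 0.28 × 0.165 = 0.0462
  Urn III: 0.28 × 0.04 = 0.0112
  Urn V: 0.44 × 0.092 = 0.04048
Normalizing constant = 0.09788.
P(Urn I | striped) = 0.0462/0.09788 ≈ 0.4720
P(Urn III | striped) = 0.0112/0.09788 ≈ 0.1144
P(Urn V | striped) = 0.04048/0.09788 ≈ 0.4136
(Check: 0.4720+0.1144+0.4136 = 1.0000.)

Urn I 0.4720, Urn III 0.1144, Urn V 0.4136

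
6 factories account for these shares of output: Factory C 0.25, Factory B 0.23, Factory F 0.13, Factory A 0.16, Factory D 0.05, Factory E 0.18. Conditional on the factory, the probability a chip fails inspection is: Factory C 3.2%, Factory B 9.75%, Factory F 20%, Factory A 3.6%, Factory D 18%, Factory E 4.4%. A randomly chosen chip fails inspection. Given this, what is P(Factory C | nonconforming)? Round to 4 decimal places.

0.1011

By Bayes' rule, posterior ∝ prior × likelihood:
  Factory C: 0.25 × 0.032 = 0.008
  Factory B: 0.23 × 0.0975 = 0.022425
  Factory F: 0.13 × 0.2 = 0.026
  Factory A: 0.16 × 0.036 = 0.00576
  Factory D: 0.05 × 0.18 = 0.009
  Factory E: 0.18 × 0.044 = 0.00792
Sum = 0.079105.
P(Factory C | evidence) = 0.008 / 0.079105 ≈ 0.1011.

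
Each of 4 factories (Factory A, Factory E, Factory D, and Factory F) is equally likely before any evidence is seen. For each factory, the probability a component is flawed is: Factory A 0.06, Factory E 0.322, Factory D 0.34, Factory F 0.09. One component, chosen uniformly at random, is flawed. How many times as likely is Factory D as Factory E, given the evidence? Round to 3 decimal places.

1.056

Since the prior is uniform, the posterior is proportional to the likelihood:
  Factory A: 0.06
  Factory E: 0.322
  Factory D: 0.34
  Factory F: 0.09
Sum = 0.812.
The ratio is 0.34 / 0.322 (the normalizer cancels) = 1.056.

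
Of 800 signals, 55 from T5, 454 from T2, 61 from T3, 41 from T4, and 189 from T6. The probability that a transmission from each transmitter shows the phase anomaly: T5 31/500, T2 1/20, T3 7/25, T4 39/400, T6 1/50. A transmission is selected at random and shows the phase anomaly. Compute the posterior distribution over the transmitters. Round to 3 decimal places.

Unnormalized posteriors (prior × likelihood):
  T5: 0.06875 × 0.062 = 0.0042625
  T2: 0.5675 × 0.05 = 0.028375
  T3: 0.07625 × 0.28 = 0.02135
  T4: 0.05125 × 0.0975 = 0.004996875
  T6: 0.23625 × 0.02 = 0.004725
Total = 0.063709375.
P(T5 | anomaly) = 0.0042625/0.063709375 ≈ 0.067
P(T2 | anomaly) = 0.028375/0.063709375 ≈ 0.445
P(T3 | anomaly) = 0.02135/0.063709375 ≈ 0.335
P(T4 | anomaly) = 0.004996875/0.063709375 ≈ 0.078
P(T6 | anomaly) = 0.004725/0.063709375 ≈ 0.074
(Check: 0.067+0.445+0.335+0.078+0.074 = 0.999.)

T5 0.067, T2 0.445, T3 0.335, T4 0.078, T6 0.074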